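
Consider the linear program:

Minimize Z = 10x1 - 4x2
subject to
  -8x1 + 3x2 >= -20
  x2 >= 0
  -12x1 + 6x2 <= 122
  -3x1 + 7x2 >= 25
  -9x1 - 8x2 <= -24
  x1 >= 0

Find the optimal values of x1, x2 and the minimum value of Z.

x1 = 0, x2 = 61/3, minimum Z = -244/3

Extreme points and Z = 10x1 - 4x2:
  (81/2, 304/3) → Z = -1/3
  (215/47, 260/47) → Z = 1110/47
  (0, 61/3) → Z = -244/3
  (0, 25/7) → Z = -100/7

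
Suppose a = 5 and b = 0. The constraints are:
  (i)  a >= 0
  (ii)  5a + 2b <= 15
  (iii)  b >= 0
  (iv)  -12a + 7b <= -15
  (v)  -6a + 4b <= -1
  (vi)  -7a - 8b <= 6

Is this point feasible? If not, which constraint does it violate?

Constraint (ii): 5a + 2b = 25, which is not ≤ 15. All other constraints are satisfied.

not feasible — violates (ii)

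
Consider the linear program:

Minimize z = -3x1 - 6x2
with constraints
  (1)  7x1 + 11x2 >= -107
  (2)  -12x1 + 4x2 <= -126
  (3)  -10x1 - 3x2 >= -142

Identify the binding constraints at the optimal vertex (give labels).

Vertices and z = -3x1 - 6x2:
  (479/80, -1083/80) → z = 5061/80
  (1883/89, -2064/89) → z = 6735/89
  (473/38, 111/19) → z = -2751/38

The minimum is at (473/38, 111/19). Substituting into each constraint, equality holds for (2) and (3); the remaining constraints have slack.

(2) and (3)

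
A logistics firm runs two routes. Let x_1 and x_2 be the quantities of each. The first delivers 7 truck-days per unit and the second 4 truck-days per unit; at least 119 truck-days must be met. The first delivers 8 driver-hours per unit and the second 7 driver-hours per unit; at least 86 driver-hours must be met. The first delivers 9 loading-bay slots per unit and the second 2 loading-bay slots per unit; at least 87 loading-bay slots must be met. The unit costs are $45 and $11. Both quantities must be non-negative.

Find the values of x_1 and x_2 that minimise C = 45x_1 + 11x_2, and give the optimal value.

The feasible region is unbounded (it extends along (0, 1), (1, 0)), but C strictly increases along every unbounded feasible direction, so there is no improving ray and the minimum is attained at a vertex.

At the optimal vertex, 7x_1 + 4x_2 = 119 and 9x_1 + 2x_2 = 87.
Solving simultaneously gives x_1 = 5, x_2 = 21.

x_1 = 5, x_2 = 21, minimum C = 456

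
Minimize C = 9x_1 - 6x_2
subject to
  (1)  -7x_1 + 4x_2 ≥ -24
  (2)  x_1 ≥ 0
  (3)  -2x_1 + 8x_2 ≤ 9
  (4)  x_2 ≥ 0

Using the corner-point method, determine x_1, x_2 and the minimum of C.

Corner points and C = 9x_1 - 6x_2:
  (19/4, 37/16) → C = 231/8
  (24/7, 0) → C = 216/7
  (0, 9/8) → C = -27/4
  (0, 0) → C = 0

x_1 = 0, x_2 = 9/8, minimum C = -27/4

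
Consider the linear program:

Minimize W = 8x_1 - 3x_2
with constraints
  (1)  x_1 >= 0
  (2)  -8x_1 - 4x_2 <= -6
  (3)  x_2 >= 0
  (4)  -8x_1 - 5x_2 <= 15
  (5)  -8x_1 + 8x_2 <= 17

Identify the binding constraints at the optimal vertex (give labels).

Corner points and W = 8x_1 - 3x_2:
  (0, 3/2) → W = -9/2
  (0, 17/8) → W = -51/8
  (3/4, 0) → W = 6
The feasible region is unbounded (it extends along (1, 1), (1, 0)), but W strictly increases along every unbounded feasible direction, so there is no improving ray and the minimum is attained at a vertex.

The minimum is at (0, 17/8). Substituting into each constraint, equality holds for (1) and (5); the remaining constraints have slack.

(1) and (5)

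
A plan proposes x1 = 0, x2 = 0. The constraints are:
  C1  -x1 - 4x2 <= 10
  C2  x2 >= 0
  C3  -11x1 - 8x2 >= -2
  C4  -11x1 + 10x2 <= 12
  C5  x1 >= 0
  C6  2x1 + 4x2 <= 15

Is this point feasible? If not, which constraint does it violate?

feasible

C1: 0 ≤ 10 ✓
C2: 0 ≥ 0 ✓
C3: 0 ≥ -2 ✓
C4: 0 ≤ 12 ✓
C5: 0 ≥ 0 ✓
C6: 0 ≤ 15 ✓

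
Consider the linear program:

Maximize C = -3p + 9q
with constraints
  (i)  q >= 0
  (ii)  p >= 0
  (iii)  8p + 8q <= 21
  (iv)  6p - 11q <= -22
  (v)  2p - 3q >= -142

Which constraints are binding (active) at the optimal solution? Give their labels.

(ii) and (iii)

Corner points and C = -3p + 9q:
  (0, 21/8) → C = 189/8
  (0, 2) → C = 18
  (55/136, 151/68) → C = 2553/136

The maximum is at (0, 21/8). Substituting into each constraint, equality holds for (ii) and (iii); the remaining constraints have slack.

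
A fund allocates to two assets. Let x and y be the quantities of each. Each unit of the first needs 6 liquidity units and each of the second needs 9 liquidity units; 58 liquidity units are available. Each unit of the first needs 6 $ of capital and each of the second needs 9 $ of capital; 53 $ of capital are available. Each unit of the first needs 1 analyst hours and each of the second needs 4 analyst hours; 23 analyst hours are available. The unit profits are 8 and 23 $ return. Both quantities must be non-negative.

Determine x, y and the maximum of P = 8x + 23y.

x = 1/3, y = 17/3, maximum P = 133

Feasible corners and P = 8x + 23y:
  (0, 0) → P = 0
  (0, 23/4) → P = 529/4
  (53/6, 0) → P = 212/3
  (1/3, 17/3) → P = 133

The binding constraints are 6x + 9y = 53 and x + 4y = 23.
Solving simultaneously gives x = 1/3, y = 17/3.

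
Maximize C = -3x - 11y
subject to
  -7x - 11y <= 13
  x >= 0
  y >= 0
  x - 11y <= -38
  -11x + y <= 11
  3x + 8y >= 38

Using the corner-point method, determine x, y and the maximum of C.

Corner points and C = -3x - 11y:
  (0, 11) → C = -121
  (0, 19/4) → C = -209/4
  (114/41, 152/41) → C = -2014/41
The feasible region is unbounded (it extends along (11, 1), (1, 11)), but C strictly decreases along every unbounded feasible direction, so there is no improving ray and the maximum is attained at a vertex.

The optimum lies where x - 11y = -38 and 3x + 8y = 38.
Solving simultaneously gives x = 114/41, y = 152/41.

x = 114/41, y = 152/41, maximum C = -2014/41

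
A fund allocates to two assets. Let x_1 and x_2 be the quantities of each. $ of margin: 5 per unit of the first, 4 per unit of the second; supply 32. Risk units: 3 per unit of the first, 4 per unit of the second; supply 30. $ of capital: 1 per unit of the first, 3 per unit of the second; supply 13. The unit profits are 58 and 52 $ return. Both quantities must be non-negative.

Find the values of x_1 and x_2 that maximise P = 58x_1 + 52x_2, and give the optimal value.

x_1 = 4, x_2 = 3, maximum P = 388

Extreme points and P = 58x_1 + 52x_2:
  (0, 0) → P = 0
  (0, 13/3) → P = 676/3
  (32/5, 0) → P = 1856/5
  (4, 3) → P = 388

The binding constraints are 5x_1 + 4x_2 = 32 and x_1 + 3x_2 = 13.
Solving simultaneously gives x_1 = 4, x_2 = 3.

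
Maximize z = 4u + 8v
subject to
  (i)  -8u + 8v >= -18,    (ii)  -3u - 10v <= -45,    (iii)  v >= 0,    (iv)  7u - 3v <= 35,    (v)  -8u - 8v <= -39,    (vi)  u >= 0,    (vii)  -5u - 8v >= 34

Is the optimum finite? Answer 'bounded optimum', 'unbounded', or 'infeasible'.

The boundaries -8u + 8v = -18 and -3u - 10v = -45 meet at (135/26, 153/52), but that point violates -5u - 8v ≥ 34. Every candidate vertex is excluded by some other constraint, so the feasible region is empty.

infeasible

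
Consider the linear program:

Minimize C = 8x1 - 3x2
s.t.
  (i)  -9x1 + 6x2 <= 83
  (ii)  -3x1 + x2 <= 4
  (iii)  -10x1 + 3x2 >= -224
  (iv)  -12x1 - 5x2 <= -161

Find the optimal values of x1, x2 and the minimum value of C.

Corner points and C = 8x1 - 3x2:
  (59/9, 71/3) → C = -167/9
  (531/11, 2846/33) → C = 1402/11
  (47/9, 59/3) → C = -155/9
  (1603/86, -539/43) → C = 8029/43

x1 = 59/9, x2 = 71/3, minimum C = -167/9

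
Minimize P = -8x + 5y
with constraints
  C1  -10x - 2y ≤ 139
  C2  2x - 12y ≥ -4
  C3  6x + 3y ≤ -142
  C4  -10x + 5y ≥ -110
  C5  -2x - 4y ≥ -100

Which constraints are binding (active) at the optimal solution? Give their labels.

C1 and C4

Feasible corners and P = -8x + 5y:
  (-133/18, -293/9) → P = -311/3
  (-95/14, -249/7) → P = -865/7
  (-19/3, -104/3) → P = -368/3

The minimum is at (-95/14, -249/7). Substituting into each constraint, equality holds for C1 and C4; the remaining constraints have slack.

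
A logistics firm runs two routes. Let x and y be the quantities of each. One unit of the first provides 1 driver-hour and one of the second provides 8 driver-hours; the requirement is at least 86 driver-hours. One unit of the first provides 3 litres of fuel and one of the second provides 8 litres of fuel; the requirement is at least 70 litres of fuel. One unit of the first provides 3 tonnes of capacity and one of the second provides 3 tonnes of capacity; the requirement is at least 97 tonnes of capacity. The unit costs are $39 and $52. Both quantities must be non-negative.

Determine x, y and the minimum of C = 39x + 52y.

x = 74/3, y = 23/3, minimum C = 4082/3

Feasible corners and C = 39x + 52y:
  (0, 97/3) → C = 5044/3
  (86, 0) → C = 3354
  (74/3, 23/3) → C = 4082/3
The feasible region is unbounded (it extends along (0, 1), (1, 0)), but C strictly increases along every unbounded feasible direction, so there is no improving ray and the minimum is attained at a vertex.

The binding constraints are x + 8y = 86 and 3x + 3y = 97.
Solving simultaneously gives x = 74/3, y = 23/3.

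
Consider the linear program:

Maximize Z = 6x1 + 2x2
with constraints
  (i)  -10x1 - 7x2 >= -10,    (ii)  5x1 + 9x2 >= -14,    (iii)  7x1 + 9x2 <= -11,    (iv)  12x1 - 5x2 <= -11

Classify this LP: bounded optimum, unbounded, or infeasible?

Feasible corners and Z = 6x1 + 2x2:
  (-169/133, -113/133) → Z = -1240/133
  (-14/13, -5/13) → Z = -94/13
The feasible region has finitely many vertices and no improving ray; the maximum is -94/13 at (-14/13, -5/13).

bounded optimum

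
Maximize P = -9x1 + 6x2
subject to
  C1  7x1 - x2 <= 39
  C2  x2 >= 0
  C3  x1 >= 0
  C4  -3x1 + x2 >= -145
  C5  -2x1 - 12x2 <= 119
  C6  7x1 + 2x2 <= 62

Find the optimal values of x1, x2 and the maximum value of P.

Corner points and P = -9x1 + 6x2:
  (39/7, 0) → P = -351/7
  (20/3, 23/3) → P = -14
  (0, 0) → P = 0
  (0, 31) → P = 186

x1 = 0, x2 = 31, maximum P = 186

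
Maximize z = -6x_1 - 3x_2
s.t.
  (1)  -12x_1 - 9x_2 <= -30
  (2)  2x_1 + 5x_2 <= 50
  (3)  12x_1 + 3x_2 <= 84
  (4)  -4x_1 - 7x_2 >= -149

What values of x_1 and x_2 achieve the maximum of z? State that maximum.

x_1 = -50/7, x_2 = 90/7, maximum z = 30/7

Extreme points and z = -6x_1 - 3x_2:
  (-50/7, 90/7) → z = 30/7
  (37/4, -9) → z = -57/2
  (5, 8) → z = -54

The binding constraints are -12x_1 - 9x_2 = -30 and 2x_1 + 5x_2 = 50.
Solving simultaneously gives x_1 = -50/7, x_2 = 90/7.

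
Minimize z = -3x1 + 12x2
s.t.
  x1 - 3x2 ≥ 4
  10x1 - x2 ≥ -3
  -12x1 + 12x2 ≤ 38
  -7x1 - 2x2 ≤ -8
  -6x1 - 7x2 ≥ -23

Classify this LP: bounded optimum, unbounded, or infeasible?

From the feasible point (32/23, -20/23), moving in the direction (7, -6) keeps every constraint satisfied while z decreases without bound.

unbounded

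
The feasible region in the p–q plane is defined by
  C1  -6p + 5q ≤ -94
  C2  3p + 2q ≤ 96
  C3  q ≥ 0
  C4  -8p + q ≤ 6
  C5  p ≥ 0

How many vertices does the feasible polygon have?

Pairwise boundary intersections that survive every other constraint:
  (668/27, 98/9)
  (47/3, 0)
  (32, 0)

3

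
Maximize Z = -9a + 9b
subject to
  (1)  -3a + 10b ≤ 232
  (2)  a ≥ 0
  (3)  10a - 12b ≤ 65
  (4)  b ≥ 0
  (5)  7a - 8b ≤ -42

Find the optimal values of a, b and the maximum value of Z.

a = 0, b = 116/5, maximum Z = 1044/5

The optimum lies where -3a + 10b = 232 and a = 0.
Solving simultaneously gives a = 0, b = 116/5.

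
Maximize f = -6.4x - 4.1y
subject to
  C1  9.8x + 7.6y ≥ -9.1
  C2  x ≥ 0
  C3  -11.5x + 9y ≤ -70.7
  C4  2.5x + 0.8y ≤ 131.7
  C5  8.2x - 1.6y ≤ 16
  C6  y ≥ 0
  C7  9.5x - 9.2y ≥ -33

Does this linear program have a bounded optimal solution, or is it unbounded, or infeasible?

The boundaries x = 0 and y = 0 meet at (0, 0), but that point violates -11.5x + 9y ≤ -70.7. Every candidate vertex is excluded by some other constraint, so the feasible region is empty.

infeasible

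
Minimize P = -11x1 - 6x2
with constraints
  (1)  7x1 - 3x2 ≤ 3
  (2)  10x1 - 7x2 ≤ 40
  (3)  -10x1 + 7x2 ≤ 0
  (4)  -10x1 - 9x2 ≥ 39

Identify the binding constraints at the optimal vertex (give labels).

Extreme points and P = -11x1 - 6x2:
  (-99/19, -250/19) → P = 2589/19
  (-30/31, -101/31) → P = 936/31
  (-273/160, -39/16) → P = 5343/160
The feasible region is unbounded (it extends along (-7, -10)), but P strictly increases along every unbounded feasible direction, so there is no improving ray and the minimum is attained at a vertex.

The minimum is at (-30/31, -101/31). Substituting into each constraint, equality holds for (1) and (4); the remaining constraints have slack.

(1) and (4)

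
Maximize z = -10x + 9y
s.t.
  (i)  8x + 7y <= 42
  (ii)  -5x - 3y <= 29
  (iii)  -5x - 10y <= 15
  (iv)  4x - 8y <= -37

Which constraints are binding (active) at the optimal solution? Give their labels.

(i) and (ii)

Vertices and z = -10x + 9y:
  (-329/11, 442/11) → z = 7268/11
  (77/92, 116/23) → z = 1703/46
  (-7, 2) → z = 88
  (-49/8, 25/16) → z = 1205/16

The maximum is at (-329/11, 442/11). Substituting into each constraint, equality holds for (i) and (ii); the remaining constraints have slack.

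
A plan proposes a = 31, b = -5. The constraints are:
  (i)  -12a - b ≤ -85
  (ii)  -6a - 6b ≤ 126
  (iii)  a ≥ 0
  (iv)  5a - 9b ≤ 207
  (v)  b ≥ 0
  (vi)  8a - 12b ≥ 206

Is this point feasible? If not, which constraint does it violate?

Constraint (v): b = -5, which is not ≥ 0. All other constraints are satisfied.

not feasible — violates (v)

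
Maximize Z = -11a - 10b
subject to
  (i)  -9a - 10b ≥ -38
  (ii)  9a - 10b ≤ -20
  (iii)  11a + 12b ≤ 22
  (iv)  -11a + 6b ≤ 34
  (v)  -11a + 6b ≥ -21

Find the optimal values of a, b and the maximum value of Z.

a = -55/14, b = -43/28, maximum Z = 410/7

Feasible corners and Z = -11a - 10b:
  (-10/109, 209/109) → Z = -1980/109
  (-55/14, -43/28) → Z = 410/7
  (-46/33, 28/9) → Z = -142/9

The binding constraints are 9a - 10b = -20 and -11a + 6b = 34.
Solving simultaneously gives a = -55/14, b = -43/28.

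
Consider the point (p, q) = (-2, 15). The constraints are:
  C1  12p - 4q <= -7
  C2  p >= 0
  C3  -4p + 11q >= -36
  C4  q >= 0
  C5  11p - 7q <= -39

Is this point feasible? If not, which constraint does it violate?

Constraint C2: p = -2, which is not ≥ 0. All other constraints are satisfied.

not feasible — violates C2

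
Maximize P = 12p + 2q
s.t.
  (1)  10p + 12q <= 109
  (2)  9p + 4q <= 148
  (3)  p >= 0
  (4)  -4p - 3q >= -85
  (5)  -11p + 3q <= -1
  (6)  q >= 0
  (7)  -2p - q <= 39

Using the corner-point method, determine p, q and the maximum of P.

Vertices and P = 12p + 2q:
  (113/54, 1189/162) → P = 3223/81
  (109/10, 0) → P = 654/5
  (1/11, 0) → P = 12/11

p = 109/10, q = 0, maximum P = 654/5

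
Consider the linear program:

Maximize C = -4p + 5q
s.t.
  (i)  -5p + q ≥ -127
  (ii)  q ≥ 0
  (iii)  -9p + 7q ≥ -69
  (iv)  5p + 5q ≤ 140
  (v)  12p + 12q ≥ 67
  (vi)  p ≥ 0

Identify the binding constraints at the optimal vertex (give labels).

(iv) and (vi)

Feasible corners and C = -4p + 5q:
  (23/3, 0) → C = -92/3
  (67/12, 0) → C = -67/3
  (265/16, 183/16) → C = -145/16
  (0, 28) → C = 140
  (0, 67/12) → C = 335/12

The maximum is at (0, 28). Substituting into each constraint, equality holds for (iv) and (vi); the remaining constraints have slack.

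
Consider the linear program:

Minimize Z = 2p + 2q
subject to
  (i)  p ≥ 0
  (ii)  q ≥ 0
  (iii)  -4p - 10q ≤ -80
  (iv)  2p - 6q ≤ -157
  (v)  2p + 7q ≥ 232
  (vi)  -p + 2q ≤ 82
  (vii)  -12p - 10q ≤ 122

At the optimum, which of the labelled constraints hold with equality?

(i) and (v)

Feasible corners and Z = 2p + 2q:
  (0, 232/7) → Z = 464/7
  (0, 41) → Z = 82
  (293/26, 389/13) → Z = 1071/13
The feasible region is unbounded (it extends along (3, 1), (2, 1)), but Z strictly increases along every unbounded feasible direction, so there is no improving ray and the minimum is attained at a vertex.

The minimum is at (0, 232/7). Substituting into each constraint, equality holds for (i) and (v); the remaining constraints have slack.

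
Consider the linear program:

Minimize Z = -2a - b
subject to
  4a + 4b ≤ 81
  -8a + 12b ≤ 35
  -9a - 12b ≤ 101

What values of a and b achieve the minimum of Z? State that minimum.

Feasible corners and Z = -2a - b:
  (52/5, 197/20) → Z = -613/20
  (344/3, -1133/12) → Z = -1619/12
  (-8, -29/12) → Z = 221/12

a = 344/3, b = -1133/12, minimum Z = -1619/12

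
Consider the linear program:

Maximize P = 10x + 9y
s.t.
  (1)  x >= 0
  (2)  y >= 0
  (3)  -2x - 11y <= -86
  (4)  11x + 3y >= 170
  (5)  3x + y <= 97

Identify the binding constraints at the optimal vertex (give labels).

Extreme points and P = 10x + 9y:
  (0, 170/3) → P = 510
  (0, 97) → P = 873
  (1612/115, 606/115) → P = 938/5
  (981/31, 64/31) → P = 10386/31

The maximum is at (0, 97). Substituting into each constraint, equality holds for (1) and (5); the remaining constraints have slack.

(1) and (5)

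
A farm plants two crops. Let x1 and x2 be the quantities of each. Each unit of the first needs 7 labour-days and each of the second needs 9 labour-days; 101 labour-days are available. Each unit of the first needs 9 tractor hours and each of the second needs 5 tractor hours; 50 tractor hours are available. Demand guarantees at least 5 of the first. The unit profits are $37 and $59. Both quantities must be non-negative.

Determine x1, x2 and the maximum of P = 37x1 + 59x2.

The binding constraints are 9x1 + 5x2 = 50 and x1 = 5.
Solving simultaneously gives x1 = 5, x2 = 1.

x1 = 5, x2 = 1, maximum P = 244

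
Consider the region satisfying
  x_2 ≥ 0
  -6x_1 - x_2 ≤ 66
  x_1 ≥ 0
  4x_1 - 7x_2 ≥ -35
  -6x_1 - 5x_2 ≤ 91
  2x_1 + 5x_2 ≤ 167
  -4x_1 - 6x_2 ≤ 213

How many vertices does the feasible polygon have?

The feasible vertices (each the meet of two boundaries and inside every other half-plane) are:
  (0, 0)
  (167/2, 0)
  (0, 5)
  (497/17, 369/17)

4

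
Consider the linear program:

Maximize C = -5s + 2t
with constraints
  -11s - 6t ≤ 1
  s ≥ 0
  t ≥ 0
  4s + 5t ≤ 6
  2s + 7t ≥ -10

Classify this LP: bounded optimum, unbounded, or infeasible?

Feasible corners and C = -5s + 2t:
  (0, 0) → C = 0
  (0, 6/5) → C = 12/5
  (3/2, 0) → C = -15/2
The feasible region has finitely many vertices and no improving ray; the maximum is 12/5 at (0, 6/5).

bounded optimum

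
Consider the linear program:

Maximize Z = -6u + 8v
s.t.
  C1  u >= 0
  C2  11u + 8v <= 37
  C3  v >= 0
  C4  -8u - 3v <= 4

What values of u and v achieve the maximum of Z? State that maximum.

Vertices and Z = -6u + 8v:
  (0, 37/8) → Z = 37
  (0, 0) → Z = 0
  (37/11, 0) → Z = -222/11

u = 0, v = 37/8, maximum Z = 37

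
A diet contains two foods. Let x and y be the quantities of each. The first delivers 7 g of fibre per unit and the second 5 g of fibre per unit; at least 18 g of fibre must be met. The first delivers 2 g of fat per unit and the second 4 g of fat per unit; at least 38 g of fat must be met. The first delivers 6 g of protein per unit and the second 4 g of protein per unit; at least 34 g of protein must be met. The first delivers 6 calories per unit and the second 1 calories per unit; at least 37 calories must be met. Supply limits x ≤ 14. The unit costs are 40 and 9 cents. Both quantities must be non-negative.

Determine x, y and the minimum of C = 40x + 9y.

x = 5, y = 7, minimum C = 263

Corner points and C = 40x + 9y:
  (0, 37) → C = 333
  (5, 7) → C = 263
  (14, 5/2) → C = 1165/2
The feasible region is unbounded (it extends along (0, 1)), but C strictly increases along every unbounded feasible direction, so there is no improving ray and the minimum is attained at a vertex.

The binding constraints are 2x + 4y = 38 and 6x + y = 37.
Solving simultaneously gives x = 5, y = 7.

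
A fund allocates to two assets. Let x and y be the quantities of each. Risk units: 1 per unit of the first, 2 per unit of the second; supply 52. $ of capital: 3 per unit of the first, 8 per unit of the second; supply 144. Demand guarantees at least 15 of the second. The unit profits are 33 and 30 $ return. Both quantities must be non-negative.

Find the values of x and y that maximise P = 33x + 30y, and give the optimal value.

Corner points and P = 33x + 30y:
  (0, 18) → P = 540
  (0, 15) → P = 450
  (8, 15) → P = 714

x = 8, y = 15, maximum P = 714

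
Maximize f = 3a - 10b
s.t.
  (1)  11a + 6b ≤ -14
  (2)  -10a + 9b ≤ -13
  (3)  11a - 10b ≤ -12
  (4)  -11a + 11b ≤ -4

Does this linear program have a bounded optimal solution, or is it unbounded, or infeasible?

The boundaries 11a + 6b = -14 and -10a + 9b = -13 meet at (-16/53, -283/159), but that point violates 11a - 10b ≤ -12. Every candidate vertex is excluded by some other constraint, so the feasible region is empty.

infeasible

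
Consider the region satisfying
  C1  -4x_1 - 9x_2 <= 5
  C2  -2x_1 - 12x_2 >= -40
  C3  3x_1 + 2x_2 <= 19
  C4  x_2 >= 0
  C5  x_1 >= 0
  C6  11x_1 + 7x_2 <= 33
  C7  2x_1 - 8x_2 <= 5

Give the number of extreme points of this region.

5

Pairwise boundary intersections that survive every other constraint:
  (0, 10/3)
  (58/59, 187/59)
  (0, 0)
  (5/2, 0)
  (299/102, 11/102)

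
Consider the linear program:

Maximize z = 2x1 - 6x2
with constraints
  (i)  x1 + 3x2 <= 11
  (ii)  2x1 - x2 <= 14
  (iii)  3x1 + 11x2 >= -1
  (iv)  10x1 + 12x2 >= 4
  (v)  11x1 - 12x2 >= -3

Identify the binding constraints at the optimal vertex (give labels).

Extreme points and z = 2x1 - 6x2:
  (53/7, 8/7) → z = 58/7
  (41/15, 124/45) → z = -166/15
  (153/25, -44/25) → z = 114/5
  (28/37, -11/37) → z = 122/37
  (1/21, 37/126) → z = -5/3

The maximum is at (153/25, -44/25). Substituting into each constraint, equality holds for (ii) and (iii); the remaining constraints have slack.

(ii) and (iii)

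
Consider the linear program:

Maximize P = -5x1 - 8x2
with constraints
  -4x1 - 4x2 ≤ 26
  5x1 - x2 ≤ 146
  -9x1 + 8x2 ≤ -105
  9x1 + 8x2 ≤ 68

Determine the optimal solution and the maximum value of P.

x1 = 93/4, x2 = -119/4, maximum P = 487/4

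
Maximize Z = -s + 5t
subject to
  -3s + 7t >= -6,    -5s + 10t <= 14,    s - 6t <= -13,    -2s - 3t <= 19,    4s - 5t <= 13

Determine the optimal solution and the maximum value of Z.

s = 40/3, t = 121/15, maximum Z = 27

The binding constraints are -5s + 10t = 14 and 4s - 5t = 13.
Solving simultaneously gives s = 40/3, t = 121/15.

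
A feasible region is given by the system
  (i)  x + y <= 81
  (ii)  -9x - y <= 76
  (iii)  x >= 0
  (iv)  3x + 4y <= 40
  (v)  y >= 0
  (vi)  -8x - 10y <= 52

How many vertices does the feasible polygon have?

The feasible vertices (each the meet of two boundaries and inside every other half-plane) are:
  (0, 10)
  (0, 0)
  (40/3, 0)

3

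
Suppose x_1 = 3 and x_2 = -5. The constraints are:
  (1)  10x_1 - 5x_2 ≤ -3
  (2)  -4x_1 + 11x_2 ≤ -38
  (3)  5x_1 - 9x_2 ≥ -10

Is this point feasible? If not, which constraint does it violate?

Constraint (1): 10x_1 - 5x_2 = 55, which is not ≤ -3. All other constraints are satisfied.

not feasible — violates (1)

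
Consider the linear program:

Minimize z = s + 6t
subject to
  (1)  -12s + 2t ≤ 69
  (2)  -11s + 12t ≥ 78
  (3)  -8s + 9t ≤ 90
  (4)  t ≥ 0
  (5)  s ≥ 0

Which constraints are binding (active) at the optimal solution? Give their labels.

(2) and (5)

Extreme points and z = s + 6t:
  (126, 122) → z = 858
  (0, 13/2) → z = 39
  (0, 10) → z = 60

The minimum is at (0, 13/2). Substituting into each constraint, equality holds for (2) and (5); the remaining constraints have slack.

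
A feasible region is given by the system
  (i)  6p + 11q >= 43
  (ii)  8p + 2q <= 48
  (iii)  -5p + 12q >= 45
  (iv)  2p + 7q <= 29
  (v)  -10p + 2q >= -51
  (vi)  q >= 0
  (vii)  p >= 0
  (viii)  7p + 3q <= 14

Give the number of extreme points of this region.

Of the 28 pairwise boundary intersections, those satisfying every inequality are:
  (21/127, 485/127)
  (0, 43/11)
  (1/3, 35/9)
  (0, 29/7)
  (11/43, 175/43)

5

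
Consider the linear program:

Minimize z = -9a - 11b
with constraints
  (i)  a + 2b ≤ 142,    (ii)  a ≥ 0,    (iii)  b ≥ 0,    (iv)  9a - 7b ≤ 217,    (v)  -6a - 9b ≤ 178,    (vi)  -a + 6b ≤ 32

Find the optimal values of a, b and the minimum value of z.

Extreme points and z = -9a - 11b:
  (0, 0) → z = 0
  (0, 16/3) → z = -176/3
  (217/9, 0) → z = -217
  (1526/47, 505/47) → z = -19289/47

The optimum lies where 9a - 7b = 217 and -a + 6b = 32.
Solving simultaneously gives a = 1526/47, b = 505/47.

a = 1526/47, b = 505/47, minimum z = -19289/47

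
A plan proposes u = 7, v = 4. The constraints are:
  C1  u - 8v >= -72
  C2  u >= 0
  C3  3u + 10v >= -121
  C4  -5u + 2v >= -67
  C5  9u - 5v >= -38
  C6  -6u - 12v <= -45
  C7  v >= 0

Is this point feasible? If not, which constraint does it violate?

C1: -25 ≥ -72 ✓
C2: 7 ≥ 0 ✓
C3: 61 ≥ -121 ✓
C4: -27 ≥ -67 ✓
C5: 43 ≥ -38 ✓
C6: -90 ≤ -45 ✓
C7: 4 ≥ 0 ✓

feasible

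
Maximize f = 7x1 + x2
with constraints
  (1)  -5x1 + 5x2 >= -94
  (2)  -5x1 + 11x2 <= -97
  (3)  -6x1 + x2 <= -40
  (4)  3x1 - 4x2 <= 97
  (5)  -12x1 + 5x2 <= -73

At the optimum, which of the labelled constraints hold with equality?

Feasible corners and f = 7x1 + x2:
  (183/10, -1/2) → f = 638/5
  (106/25, -364/25) → f = 378/25
  (343/61, -382/61) → f = 2019/61

The maximum is at (183/10, -1/2). Substituting into each constraint, equality holds for (1) and (2); the remaining constraints have slack.

(1) and (2)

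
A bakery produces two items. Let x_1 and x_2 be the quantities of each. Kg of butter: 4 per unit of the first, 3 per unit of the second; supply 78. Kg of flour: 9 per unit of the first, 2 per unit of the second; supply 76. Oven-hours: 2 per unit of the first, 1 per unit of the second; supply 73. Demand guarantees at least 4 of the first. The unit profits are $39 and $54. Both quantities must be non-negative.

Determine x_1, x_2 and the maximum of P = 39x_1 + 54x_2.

x_1 = 4, x_2 = 20, maximum P = 1236

Extreme points and P = 39x_1 + 54x_2:
  (76/9, 0) → P = 988/3
  (4, 0) → P = 156
  (4, 20) → P = 1236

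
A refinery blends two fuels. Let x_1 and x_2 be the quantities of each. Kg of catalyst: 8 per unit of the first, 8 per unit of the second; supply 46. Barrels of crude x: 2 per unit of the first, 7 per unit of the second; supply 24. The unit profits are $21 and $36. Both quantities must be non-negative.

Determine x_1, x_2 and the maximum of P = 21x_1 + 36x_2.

x_1 = 13/4, x_2 = 5/2, maximum P = 633/4

Feasible corners and P = 21x_1 + 36x_2:
  (0, 0) → P = 0
  (0, 24/7) → P = 864/7
  (23/4, 0) → P = 483/4
  (13/4, 5/2) → P = 633/4

At the optimal vertex, 8x_1 + 8x_2 = 46 and 2x_1 + 7x_2 = 24.
Solving simultaneously gives x_1 = 13/4, x_2 = 5/2.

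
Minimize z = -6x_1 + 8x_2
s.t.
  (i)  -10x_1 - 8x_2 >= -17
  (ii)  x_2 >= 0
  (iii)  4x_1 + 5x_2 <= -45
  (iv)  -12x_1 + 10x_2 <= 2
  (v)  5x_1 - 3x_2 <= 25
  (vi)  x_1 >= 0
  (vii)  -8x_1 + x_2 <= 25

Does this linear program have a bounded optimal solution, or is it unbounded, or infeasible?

The boundaries -10x_1 - 8x_2 = -17 and x_2 = 0 meet at (17/10, 0), but that point violates 4x_1 + 5x_2 ≤ -45. Every candidate vertex is excluded by some other constraint, so the feasible region is empty.

infeasible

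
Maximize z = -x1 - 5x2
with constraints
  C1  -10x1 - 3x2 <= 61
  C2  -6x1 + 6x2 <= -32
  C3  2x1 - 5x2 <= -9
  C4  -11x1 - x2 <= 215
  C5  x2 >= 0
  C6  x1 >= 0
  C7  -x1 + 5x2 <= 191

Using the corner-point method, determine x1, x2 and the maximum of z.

Vertices and z = -x1 - 5x2:
  (107/9, 59/9) → z = -134/3
  (653/12, 589/12) → z = -1799/6
  (182, 373/5) → z = -555

x1 = 107/9, x2 = 59/9, maximum z = -134/3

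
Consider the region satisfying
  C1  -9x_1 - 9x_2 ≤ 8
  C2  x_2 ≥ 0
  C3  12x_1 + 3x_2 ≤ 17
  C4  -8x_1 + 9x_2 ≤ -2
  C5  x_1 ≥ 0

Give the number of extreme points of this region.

Of the 10 pairwise boundary intersections, those satisfying every inequality are:
  (17/12, 0)
  (1/4, 0)
  (53/44, 28/33)

3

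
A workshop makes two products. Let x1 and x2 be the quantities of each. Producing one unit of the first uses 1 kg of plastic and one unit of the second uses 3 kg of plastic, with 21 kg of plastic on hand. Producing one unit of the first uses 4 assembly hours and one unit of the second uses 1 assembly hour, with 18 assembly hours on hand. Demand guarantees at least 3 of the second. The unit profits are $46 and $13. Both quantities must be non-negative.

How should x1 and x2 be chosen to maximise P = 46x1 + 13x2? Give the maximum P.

x1 = 3, x2 = 6, maximum P = 216

Corner points and P = 46x1 + 13x2:
  (0, 7) → P = 91
  (0, 3) → P = 39
  (3, 6) → P = 216
  (15/4, 3) → P = 423/2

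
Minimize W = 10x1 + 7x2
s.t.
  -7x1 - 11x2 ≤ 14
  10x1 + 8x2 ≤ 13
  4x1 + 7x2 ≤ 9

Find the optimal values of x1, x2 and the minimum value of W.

Vertices and W = 10x1 + 7x2:
  (85/18, -77/18) → W = 311/18
  (-197/5, 119/5) → W = -1137/5
  (1/2, 1) → W = 12

x1 = -197/5, x2 = 119/5, minimum W = -1137/5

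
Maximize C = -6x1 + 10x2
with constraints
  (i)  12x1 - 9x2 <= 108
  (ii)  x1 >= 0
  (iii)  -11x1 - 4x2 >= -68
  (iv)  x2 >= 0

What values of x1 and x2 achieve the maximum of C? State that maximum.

x1 = 0, x2 = 17, maximum C = 170

Feasible corners and C = -6x1 + 10x2:
  (0, 17) → C = 170
  (0, 0) → C = 0
  (68/11, 0) → C = -408/11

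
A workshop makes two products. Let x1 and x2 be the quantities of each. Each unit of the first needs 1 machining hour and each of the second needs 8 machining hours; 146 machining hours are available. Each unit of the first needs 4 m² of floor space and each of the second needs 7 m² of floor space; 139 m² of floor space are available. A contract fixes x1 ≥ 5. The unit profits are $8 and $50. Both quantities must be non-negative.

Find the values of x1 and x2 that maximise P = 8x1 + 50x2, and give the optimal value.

x1 = 5, x2 = 17, maximum P = 890

Corner points and P = 8x1 + 50x2:
  (139/4, 0) → P = 278
  (5, 0) → P = 40
  (5, 17) → P = 890

The optimum lies where 4x1 + 7x2 = 139 and x1 = 5.
Solving simultaneously gives x1 = 5, x2 = 17.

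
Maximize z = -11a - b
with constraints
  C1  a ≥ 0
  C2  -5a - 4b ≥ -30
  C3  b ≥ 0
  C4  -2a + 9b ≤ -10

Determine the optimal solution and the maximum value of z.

Extreme points and z = -11a - b:
  (6, 0) → z = -66
  (310/53, 10/53) → z = -3420/53
  (5, 0) → z = -55

a = 5, b = 0, maximum z = -55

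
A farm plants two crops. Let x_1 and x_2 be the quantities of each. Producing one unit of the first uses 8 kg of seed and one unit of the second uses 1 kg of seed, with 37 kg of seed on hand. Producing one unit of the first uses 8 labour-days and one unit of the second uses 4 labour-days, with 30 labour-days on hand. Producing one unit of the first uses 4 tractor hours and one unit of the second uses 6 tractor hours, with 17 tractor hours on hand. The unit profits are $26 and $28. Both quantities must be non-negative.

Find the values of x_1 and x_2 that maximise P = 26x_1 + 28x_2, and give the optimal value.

x_1 = 7/2, x_2 = 1/2, maximum P = 105

The binding constraints are 8x_1 + 4x_2 = 30 and 4x_1 + 6x_2 = 17.
Solving simultaneously gives x_1 = 7/2, x_2 = 1/2.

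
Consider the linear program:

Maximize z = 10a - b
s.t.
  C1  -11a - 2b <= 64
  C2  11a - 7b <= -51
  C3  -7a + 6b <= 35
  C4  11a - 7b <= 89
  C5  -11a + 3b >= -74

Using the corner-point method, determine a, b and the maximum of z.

Extreme points and z = 10a - b:
  (-50/9, -13/9) → z = -487/9
  (-227/40, -63/80) → z = -4477/80
  (-61/17, 28/17) → z = -638/17

At the optimal vertex, 11a - 7b = -51 and -7a + 6b = 35.
Solving simultaneously gives a = -61/17, b = 28/17.

a = -61/17, b = 28/17, maximum z = -638/17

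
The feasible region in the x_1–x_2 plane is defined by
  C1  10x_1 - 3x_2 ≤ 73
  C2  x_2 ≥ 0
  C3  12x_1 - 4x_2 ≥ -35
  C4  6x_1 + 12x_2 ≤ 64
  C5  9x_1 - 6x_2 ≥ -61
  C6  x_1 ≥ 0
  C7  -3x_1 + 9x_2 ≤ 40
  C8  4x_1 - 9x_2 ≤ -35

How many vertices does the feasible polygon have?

4

Pairwise boundary intersections that survive every other constraint:
  (16/15, 24/5)
  (26/17, 233/51)
  (0, 40/9)
  (0, 35/9)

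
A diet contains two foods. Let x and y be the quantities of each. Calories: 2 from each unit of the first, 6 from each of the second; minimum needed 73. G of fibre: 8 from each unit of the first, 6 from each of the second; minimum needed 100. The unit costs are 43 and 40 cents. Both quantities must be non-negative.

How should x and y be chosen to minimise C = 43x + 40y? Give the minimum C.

x = 9/2, y = 32/3, minimum C = 3721/6

Corner points and C = 43x + 40y:
  (0, 50/3) → C = 2000/3
  (73/2, 0) → C = 3139/2
  (9/2, 32/3) → C = 3721/6
The feasible region is unbounded (it extends along (0, 1), (1, 0)), but C strictly increases along every unbounded feasible direction, so there is no improving ray and the minimum is attained at a vertex.

The optimum lies where 2x + 6y = 73 and 8x + 6y = 100.
Solving simultaneously gives x = 9/2, y = 32/3.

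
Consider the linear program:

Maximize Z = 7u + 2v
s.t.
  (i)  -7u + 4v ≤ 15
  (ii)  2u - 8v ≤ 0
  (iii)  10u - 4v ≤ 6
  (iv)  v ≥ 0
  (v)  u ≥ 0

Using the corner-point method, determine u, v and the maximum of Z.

Corner points and Z = 7u + 2v:
  (7, 16) → Z = 81
  (0, 15/4) → Z = 15/2
  (2/3, 1/6) → Z = 5
  (0, 0) → Z = 0

u = 7, v = 16, maximum Z = 81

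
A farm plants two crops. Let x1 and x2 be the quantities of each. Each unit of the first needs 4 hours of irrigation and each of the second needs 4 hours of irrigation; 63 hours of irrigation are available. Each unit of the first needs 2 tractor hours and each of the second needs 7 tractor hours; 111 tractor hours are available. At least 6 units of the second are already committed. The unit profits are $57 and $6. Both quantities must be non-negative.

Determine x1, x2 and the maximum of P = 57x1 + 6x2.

x1 = 39/4, x2 = 6, maximum P = 2367/4

Corner points and P = 57x1 + 6x2:
  (0, 63/4) → P = 189/2
  (0, 6) → P = 36
  (39/4, 6) → P = 2367/4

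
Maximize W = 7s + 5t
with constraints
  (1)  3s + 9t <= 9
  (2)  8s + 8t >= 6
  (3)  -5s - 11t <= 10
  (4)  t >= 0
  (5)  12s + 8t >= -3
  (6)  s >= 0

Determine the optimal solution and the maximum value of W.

s = 3, t = 0, maximum W = 21

Feasible corners and W = 7s + 5t:
  (3, 0) → W = 21
  (0, 1) → W = 5
  (3/4, 0) → W = 21/4
  (0, 3/4) → W = 15/4

The binding constraints are 3s + 9t = 9 and t = 0.
Solving simultaneously gives s = 3, t = 0.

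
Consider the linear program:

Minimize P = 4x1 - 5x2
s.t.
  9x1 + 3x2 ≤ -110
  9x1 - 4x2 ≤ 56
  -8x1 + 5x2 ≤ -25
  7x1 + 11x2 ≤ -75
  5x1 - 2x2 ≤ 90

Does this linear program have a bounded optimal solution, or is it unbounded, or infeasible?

bounded optimum

Extreme points and P = 4x1 - 5x2:
  (-272/63, -166/7) → P = 6382/63
  (-475/69, -1105/69) → P = 3625/69
The feasible region has finitely many vertices and no improving ray; the minimum is 3625/69 at (-475/69, -1105/69).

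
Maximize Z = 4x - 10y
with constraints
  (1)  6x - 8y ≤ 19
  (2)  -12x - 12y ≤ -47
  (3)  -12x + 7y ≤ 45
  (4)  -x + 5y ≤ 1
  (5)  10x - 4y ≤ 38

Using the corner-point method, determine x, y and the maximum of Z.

x = 151/42, y = 9/28, maximum Z = 67/6

Extreme points and Z = 4x - 10y:
  (151/42, 9/28) → Z = 67/6
  (57/14, 19/28) → Z = 19/2
  (223/72, 59/72) → Z = 151/36
  (97/23, 24/23) → Z = 148/23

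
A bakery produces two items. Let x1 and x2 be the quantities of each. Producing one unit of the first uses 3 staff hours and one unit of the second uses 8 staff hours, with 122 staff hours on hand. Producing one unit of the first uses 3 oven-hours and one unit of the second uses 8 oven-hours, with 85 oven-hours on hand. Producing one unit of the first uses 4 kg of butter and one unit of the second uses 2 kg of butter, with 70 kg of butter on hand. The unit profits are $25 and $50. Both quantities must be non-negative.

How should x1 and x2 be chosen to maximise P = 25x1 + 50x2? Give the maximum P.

x1 = 15, x2 = 5, maximum P = 625

At the optimal vertex, 3x1 + 8x2 = 85 and 4x1 + 2x2 = 70.
Solving simultaneously gives x1 = 15, x2 = 5.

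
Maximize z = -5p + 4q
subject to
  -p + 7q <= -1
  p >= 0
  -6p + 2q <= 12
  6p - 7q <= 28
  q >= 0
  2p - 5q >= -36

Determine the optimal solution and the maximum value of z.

p = 1, q = 0, maximum z = -5

Corner points and z = -5p + 4q:
  (27/5, 22/35) → z = -857/35
  (1, 0) → z = -5
  (14/3, 0) → z = -70/3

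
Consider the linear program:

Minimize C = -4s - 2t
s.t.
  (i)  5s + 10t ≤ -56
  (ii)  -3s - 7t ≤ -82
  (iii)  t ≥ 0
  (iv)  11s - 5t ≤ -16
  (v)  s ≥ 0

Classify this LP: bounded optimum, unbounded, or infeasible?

The boundaries 5s + 10t = -56 and -3s - 7t = -82 meet at (-1212/5, 578/5), but that point violates s ≥ 0. Every candidate vertex is excluded by some other constraint, so the feasible region is empty.

infeasible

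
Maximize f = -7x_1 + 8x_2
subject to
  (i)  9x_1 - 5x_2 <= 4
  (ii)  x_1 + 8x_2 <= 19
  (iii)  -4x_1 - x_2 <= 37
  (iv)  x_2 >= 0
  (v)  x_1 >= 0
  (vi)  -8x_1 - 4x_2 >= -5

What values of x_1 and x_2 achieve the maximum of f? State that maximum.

x_1 = 0, x_2 = 5/4, maximum f = 10

Vertices and f = -7x_1 + 8x_2:
  (4/9, 0) → f = -28/9
  (41/76, 13/76) → f = -183/76
  (0, 0) → f = 0
  (0, 5/4) → f = 10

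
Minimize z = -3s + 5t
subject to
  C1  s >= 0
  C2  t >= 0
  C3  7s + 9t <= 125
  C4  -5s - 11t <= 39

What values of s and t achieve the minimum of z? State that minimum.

Corner points and z = -3s + 5t:
  (0, 0) → z = 0
  (0, 125/9) → z = 625/9
  (125/7, 0) → z = -375/7

At the optimal vertex, t = 0 and 7s + 9t = 125.
Solving simultaneously gives s = 125/7, t = 0.

s = 125/7, t = 0, minimum z = -375/7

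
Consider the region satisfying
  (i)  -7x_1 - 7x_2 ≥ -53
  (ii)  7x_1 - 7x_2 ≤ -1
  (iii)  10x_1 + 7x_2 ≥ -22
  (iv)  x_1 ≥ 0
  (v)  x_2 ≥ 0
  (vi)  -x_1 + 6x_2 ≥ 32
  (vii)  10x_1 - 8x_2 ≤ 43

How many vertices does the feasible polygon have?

The feasible vertices (each the meet of two boundaries and inside every other half-plane) are:
  (0, 53/7)
  (94/49, 277/49)
  (0, 16/3)

3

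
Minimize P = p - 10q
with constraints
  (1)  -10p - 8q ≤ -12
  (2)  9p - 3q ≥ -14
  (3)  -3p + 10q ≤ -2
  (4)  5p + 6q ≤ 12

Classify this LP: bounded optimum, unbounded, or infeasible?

bounded optimum

Feasible corners and P = p - 10q:
  (34/31, 4/31) → P = -6/31
  (33/17, 13/34) → P = -32/17
The feasible region has finitely many vertices and no improving ray; the minimum is -32/17 at (33/17, 13/34).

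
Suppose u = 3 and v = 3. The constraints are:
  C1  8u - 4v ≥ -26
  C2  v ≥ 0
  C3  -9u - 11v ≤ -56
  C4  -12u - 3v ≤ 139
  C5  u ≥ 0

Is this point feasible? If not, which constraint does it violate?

C1: 12 ≥ -26 ✓
C2: 3 ≥ 0 ✓
C3: -60 ≤ -56 ✓
C4: -45 ≤ 139 ✓
C5: 3 ≥ 0 ✓

feasible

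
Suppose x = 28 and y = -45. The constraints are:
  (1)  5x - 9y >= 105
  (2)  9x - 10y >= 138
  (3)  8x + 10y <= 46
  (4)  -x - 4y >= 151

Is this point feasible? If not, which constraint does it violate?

(1): 545 ≥ 105 ✓
(2): 702 ≥ 138 ✓
(3): -226 ≤ 46 ✓
(4): 152 ≥ 151 ✓

feasible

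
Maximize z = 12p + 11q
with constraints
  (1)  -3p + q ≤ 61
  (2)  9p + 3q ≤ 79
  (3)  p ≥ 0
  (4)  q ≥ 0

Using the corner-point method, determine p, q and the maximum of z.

Extreme points and z = 12p + 11q:
  (0, 79/3) → z = 869/3
  (79/9, 0) → z = 316/3
  (0, 0) → z = 0

p = 0, q = 79/3, maximum z = 869/3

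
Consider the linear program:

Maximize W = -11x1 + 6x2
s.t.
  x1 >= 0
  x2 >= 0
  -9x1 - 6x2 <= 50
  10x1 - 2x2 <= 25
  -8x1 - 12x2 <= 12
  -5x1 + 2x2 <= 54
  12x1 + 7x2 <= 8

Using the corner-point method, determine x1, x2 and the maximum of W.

The optimum lies where x1 = 0 and 12x1 + 7x2 = 8.
Solving simultaneously gives x1 = 0, x2 = 8/7.

x1 = 0, x2 = 8/7, maximum W = 48/7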